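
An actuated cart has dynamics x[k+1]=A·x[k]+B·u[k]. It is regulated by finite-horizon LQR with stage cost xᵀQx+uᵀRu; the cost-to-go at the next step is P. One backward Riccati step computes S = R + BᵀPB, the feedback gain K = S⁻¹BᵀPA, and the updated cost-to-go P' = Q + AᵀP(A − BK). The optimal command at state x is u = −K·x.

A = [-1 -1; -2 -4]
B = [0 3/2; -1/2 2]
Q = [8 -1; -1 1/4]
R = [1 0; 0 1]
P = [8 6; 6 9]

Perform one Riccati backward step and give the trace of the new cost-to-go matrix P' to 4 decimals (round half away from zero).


BᵀP = [-3.0000 -4.5000; 24.0000 27.0000]
S = R + BᵀPB = [1 0; 0 1] + [2.2500 -13.5000; -13.5000 90.0000] = [3.2500 -13.5000; -13.5000 91.0000]
BᵀPA = [12.0000 21.0000; -78.0000 -132.0000]
K = S⁻¹·BᵀPA = [0.3436 1.1366; -0.8062 -1.2819]
A−BK = [0.2093 0.9229; -0.2159 -0.8678]
AᵀP(A−BK) = [0.9956 2.3700; 2.3700 6.9163]
P' = Q + AᵀP(A−BK) = [8.9956 1.3700; 1.3700 7.1663]
tr(P') = 16.1619

16.1619


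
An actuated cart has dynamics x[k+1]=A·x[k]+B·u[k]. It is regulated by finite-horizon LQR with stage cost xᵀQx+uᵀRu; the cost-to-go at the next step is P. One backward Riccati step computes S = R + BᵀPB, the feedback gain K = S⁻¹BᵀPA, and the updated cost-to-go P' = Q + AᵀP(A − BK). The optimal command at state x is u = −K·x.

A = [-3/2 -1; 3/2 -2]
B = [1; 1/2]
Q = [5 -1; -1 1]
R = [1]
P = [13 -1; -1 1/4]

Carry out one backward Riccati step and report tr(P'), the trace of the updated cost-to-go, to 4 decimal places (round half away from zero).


10.6519

BᵀP = [12.5000 -0.8750]
S = R + BᵀPB = [1] + [12.0625] = [13.0625]
BᵀPA = [-20.0625 -10.7500]
K = S⁻¹·BᵀPA = [-1.5359 -0.8230]
A−BK = [0.0359 -0.1770; 2.2679 -1.5885]
AᵀP(A−BK) = [3.4988 0.7392; 0.7392 1.1531]
P' = Q + AᵀP(A−BK) = [8.4988 -0.2608; -0.2608 2.1531]
tr(P') = 10.6519


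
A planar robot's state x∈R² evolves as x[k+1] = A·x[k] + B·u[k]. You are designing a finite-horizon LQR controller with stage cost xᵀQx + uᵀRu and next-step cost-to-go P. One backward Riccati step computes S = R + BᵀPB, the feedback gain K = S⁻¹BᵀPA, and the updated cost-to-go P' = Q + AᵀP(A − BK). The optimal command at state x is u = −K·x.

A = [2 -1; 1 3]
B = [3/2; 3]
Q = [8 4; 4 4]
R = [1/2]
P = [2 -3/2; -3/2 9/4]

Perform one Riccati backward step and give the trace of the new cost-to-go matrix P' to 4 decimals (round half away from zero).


28.1596

BᵀP = [-1.5000 4.5000]
S = R + BᵀPB = [1/2] + [11.2500] = [11.7500]
BᵀPA = [1.5000 15.0000]
K = S⁻¹·BᵀPA = [0.1277 1.2766]
A−BK = [1.8085 -2.9149; 0.6170 -0.8298]
AᵀP(A−BK) = [4.0585 -6.6649; -6.6649 12.1011]
P' = Q + AᵀP(A−BK) = [12.0585 -2.6649; -2.6649 16.1011]
tr(P') = 28.1596


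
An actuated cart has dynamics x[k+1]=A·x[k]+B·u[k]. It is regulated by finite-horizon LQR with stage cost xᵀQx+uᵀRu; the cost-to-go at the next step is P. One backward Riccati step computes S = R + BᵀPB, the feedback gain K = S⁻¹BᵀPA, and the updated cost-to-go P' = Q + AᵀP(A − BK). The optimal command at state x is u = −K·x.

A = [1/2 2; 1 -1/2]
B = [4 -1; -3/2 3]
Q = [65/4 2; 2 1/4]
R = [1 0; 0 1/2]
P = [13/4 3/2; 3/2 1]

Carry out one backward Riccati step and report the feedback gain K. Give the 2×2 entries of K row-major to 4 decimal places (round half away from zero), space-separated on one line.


0.2360 0.5099 0.3936 0.0927

BᵀP = [10.7500 4.5000; 1.2500 1.5000]
S = R + BᵀPB = [1 0; 0 1/2] + [36.2500 2.7500; 2.7500 3.2500] = [37.2500 2.7500; 2.7500 3.7500]
BᵀPA = [9.8750 19.2500; 2.1250 1.7500]
K = S⁻¹·BᵀPA = [0.2360 0.5099; 0.3936 0.0927]
A−BK = [-0.0506 0.0530; 0.1734 -0.0132]
AᵀP(A−BK) = [0.1452 0.1424; 0.1424 0.2715]
P' = Q + AᵀP(A−BK) = [16.3952 2.1424; 2.1424 0.5215]
tr(P') = 16.9167


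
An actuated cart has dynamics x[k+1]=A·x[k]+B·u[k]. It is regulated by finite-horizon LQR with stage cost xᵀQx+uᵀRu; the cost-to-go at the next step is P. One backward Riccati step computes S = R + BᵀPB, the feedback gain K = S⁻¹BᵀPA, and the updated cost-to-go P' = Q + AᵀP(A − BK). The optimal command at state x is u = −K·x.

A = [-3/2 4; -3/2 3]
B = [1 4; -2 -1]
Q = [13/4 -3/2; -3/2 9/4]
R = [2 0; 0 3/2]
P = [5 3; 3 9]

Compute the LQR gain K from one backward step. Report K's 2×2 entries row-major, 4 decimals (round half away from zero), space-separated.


0.9925 -2.1157 -0.6153 1.5079

BᵀP = [-1.0000 -15.0000; 17.0000 3.0000]
S = R + BᵀPB = [2 0; 0 3/2] + [29.0000 11.0000; 11.0000 65.0000] = [31.0000 11.0000; 11.0000 66.5000]
BᵀPA = [24.0000 -49.0000; -30.0000 77.0000]
K = S⁻¹·BᵀPA = [0.9925 -2.1157; -0.6153 1.5079]
A−BK = [-0.0313 0.0843; -0.1302 0.2765]
AᵀP(A−BK) = [2.7202 -5.9876; -5.9876 13.2260]
P' = Q + AᵀP(A−BK) = [5.9702 -7.4876; -7.4876 15.4760]
tr(P') = 21.4461


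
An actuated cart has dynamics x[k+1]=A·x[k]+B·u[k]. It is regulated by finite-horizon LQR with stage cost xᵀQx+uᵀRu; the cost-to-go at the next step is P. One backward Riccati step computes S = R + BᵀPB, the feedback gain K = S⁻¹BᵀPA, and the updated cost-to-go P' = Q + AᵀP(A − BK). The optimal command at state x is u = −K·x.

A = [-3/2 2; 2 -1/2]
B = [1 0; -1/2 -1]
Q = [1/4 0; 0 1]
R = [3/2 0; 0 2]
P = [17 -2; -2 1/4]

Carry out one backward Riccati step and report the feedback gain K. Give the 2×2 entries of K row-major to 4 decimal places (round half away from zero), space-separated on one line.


-1.5060 1.7874 -0.1332 0.1452

BᵀP = [18.0000 -2.1250; 2.0000 -0.2500]
S = R + BᵀPB = [3/2 0; 0 2] + [19.0625 2.1250; 2.1250 0.2500] = [20.5625 2.1250; 2.1250 2.2500]
BᵀPA = [-31.2500 37.0625; -3.5000 4.1250]
K = S⁻¹·BᵀPA = [-1.5060 1.7874; -0.1332 0.1452]
A−BK = [0.0060 0.2126; 1.1138 0.5389]
AᵀP(A−BK) = [3.7216 -4.3847; -4.3847 5.2171]
P' = Q + AᵀP(A−BK) = [3.9716 -4.3847; -4.3847 6.2171]
tr(P') = 10.1886


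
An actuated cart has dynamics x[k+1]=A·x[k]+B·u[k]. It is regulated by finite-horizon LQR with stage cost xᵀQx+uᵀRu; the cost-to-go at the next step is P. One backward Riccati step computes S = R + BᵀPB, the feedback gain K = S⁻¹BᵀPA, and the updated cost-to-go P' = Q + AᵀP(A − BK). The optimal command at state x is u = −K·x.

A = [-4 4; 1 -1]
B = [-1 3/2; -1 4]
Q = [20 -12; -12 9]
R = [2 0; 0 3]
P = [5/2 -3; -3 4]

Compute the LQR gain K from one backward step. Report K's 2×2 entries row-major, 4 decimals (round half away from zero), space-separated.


0.4290 -0.4290 1.2531 -1.2531

BᵀP = [0.5000 -1.0000; -8.2500 11.5000]
S = R + BᵀPB = [2 0; 0 3] + [0.5000 -3.2500; -3.2500 33.6250] = [2.5000 -3.2500; -3.2500 36.6250]
BᵀPA = [-3.0000 3.0000; 44.5000 -44.5000]
K = S⁻¹·BᵀPA = [0.4290 -0.4290; 1.2531 -1.2531]
A−BK = [-5.4506 5.4506; -3.5833 3.5833]
AᵀP(A−BK) = [13.5247 -13.5247; -13.5247 13.5247]
P' = Q + AᵀP(A−BK) = [33.5247 -25.5247; -25.5247 22.5247]
tr(P') = 56.0494


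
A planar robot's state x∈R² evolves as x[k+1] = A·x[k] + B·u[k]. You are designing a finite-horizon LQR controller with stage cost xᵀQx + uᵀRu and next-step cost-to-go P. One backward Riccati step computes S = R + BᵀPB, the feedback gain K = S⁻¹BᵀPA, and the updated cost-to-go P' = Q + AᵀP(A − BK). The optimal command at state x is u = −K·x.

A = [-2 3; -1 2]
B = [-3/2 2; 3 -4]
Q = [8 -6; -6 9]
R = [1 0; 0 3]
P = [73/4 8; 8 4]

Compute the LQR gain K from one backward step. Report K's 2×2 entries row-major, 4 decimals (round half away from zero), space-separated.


0.7448 -1.1172 -0.3310 0.4966

BᵀP = [-3.3750 0.0000; 4.5000 0.0000]
S = R + BᵀPB = [1 0; 0 3] + [5.0625 -6.7500; -6.7500 9.0000] = [6.0625 -6.7500; -6.7500 12.0000]
BᵀPA = [6.7500 -10.1250; -9.0000 13.5000]
K = S⁻¹·BᵀPA = [0.7448 -1.1172; -0.3310 0.4966]
A−BK = [-0.2207 0.3310; -4.5586 7.3379]
AᵀP(A−BK) = [100.9931 -161.4897; -161.4897 258.2345]
P' = Q + AᵀP(A−BK) = [108.9931 -167.4897; -167.4897 267.2345]
tr(P') = 376.2276


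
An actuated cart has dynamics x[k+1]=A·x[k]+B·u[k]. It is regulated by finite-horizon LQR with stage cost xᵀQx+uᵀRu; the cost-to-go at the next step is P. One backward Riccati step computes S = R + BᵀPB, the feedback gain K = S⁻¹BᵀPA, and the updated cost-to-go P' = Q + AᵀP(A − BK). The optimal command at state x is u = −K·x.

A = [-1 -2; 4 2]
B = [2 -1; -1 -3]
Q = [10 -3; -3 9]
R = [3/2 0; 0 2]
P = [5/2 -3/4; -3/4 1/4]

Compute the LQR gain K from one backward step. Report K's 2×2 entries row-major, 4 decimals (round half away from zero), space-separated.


BᵀP = [5.7500 -1.7500; -0.2500 0.0000]
S = R + BᵀPB = [3/2 0; 0 2] + [13.2500 -0.5000; -0.5000 0.2500] = [14.7500 -0.5000; -0.5000 2.2500]
BᵀPA = [-12.7500 -15.0000; 0.2500 0.5000]
K = S⁻¹·BᵀPA = [-0.8672 -1.0171; -0.0816 -0.0038]
A−BK = [0.6528 0.0304; 2.8880 0.9715]
AᵀP(A−BK) = [1.4639 1.5332; 1.5332 1.7457]
P' = Q + AᵀP(A−BK) = [11.4639 -1.4668; -1.4668 10.7457]
tr(P') = 22.2097

-0.8672 -1.0171 -0.0816 -0.0038


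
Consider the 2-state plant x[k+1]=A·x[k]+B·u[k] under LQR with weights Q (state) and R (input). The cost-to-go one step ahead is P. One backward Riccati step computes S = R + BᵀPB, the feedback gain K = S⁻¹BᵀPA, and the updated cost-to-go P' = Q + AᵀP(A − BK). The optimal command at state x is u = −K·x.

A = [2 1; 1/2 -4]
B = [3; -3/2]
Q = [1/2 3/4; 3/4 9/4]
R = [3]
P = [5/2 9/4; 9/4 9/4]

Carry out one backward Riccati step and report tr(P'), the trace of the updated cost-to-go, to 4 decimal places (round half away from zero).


BᵀP = [4.1250 3.3750]
S = R + BᵀPB = [3] + [7.3125] = [10.3125]
BᵀPA = [9.9375 -9.3750]
K = S⁻¹·BᵀPA = [0.9636 -0.9091]
A−BK = [-0.8909 3.7273; 1.9455 -5.3636]
AᵀP(A−BK) = [5.4864 -7.3409; -7.3409 11.9773]
P' = Q + AᵀP(A−BK) = [5.9864 -6.5909; -6.5909 14.2273]
tr(P') = 20.2136

20.2136


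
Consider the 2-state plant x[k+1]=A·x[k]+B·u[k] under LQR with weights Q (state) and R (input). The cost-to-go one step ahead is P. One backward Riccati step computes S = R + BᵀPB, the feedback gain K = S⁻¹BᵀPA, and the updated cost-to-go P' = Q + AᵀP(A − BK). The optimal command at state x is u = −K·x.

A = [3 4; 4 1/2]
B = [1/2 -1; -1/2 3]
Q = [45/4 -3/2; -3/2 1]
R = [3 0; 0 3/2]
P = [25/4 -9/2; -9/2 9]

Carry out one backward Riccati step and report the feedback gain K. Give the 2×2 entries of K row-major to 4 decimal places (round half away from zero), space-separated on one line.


1.1513 1.2162 0.8315 -0.2772

BᵀP = [5.3750 -6.7500; -19.7500 31.5000]
S = R + BᵀPB = [3 0; 0 3/2] + [6.0625 -25.6250; -25.6250 114.2500] = [9.0625 -25.6250; -25.6250 115.7500]
BᵀPA = [-10.8750 18.1250; 66.7500 -63.2500]
K = S⁻¹·BᵀPA = [1.1513 1.2162; 0.8315 -0.2772]
A−BK = [3.2559 3.1147; 2.0810 1.9397]
AᵀP(A−BK) = [49.2645 45.9785; 45.9785 44.6738]
P' = Q + AᵀP(A−BK) = [60.5145 44.4785; 44.4785 45.6738]
tr(P') = 106.1884


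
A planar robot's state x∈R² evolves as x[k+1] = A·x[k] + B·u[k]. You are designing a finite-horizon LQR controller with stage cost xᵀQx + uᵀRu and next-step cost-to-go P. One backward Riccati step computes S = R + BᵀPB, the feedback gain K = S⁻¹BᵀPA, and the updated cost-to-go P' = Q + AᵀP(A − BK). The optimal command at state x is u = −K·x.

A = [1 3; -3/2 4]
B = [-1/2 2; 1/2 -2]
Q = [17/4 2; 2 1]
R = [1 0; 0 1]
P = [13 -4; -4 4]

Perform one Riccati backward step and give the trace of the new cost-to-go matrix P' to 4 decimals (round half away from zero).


76.6183

BᵀP = [-8.5000 4.0000; 34.0000 -16.0000]
S = R + BᵀPB = [1 0; 0 1] + [6.2500 -25.0000; -25.0000 100.0000] = [7.2500 -25.0000; -25.0000 101.0000]
BᵀPA = [-14.5000 -9.5000; 58.0000 38.0000]
K = S⁻¹·BᵀPA = [-0.1352 -0.0886; 0.5408 0.3543]
A−BK = [-0.1492 2.2471; -0.3508 4.7529]
AᵀP(A−BK) = [0.6737 -4.8345; -4.8345 70.6946]
P' = Q + AᵀP(A−BK) = [4.9237 -2.8345; -2.8345 71.6946]
tr(P') = 76.6183


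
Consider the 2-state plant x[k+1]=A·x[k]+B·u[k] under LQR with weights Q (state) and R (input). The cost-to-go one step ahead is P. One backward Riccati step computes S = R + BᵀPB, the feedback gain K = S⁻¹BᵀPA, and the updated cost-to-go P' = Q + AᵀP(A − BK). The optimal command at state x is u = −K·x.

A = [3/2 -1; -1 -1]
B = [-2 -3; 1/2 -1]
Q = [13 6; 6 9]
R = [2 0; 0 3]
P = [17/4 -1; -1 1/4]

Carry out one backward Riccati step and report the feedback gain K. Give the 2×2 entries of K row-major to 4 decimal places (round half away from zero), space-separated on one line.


BᵀP = [-9.0000 2.1250; -11.7500 2.7500]
S = R + BᵀPB = [2 0; 0 3] + [19.0625 24.8750; 24.8750 32.5000] = [21.0625 24.8750; 24.8750 35.5000]
BᵀPA = [-15.6250 6.8750; -20.3750 9.0000]
K = S⁻¹·BᵀPA = [-0.3711 0.1565; -0.3139 0.1438]
A−BK = [-0.1839 -0.2554; -1.1283 -0.9344]
AᵀP(A−BK) = [0.6180 -0.2485; -0.2485 0.1293]
P' = Q + AᵀP(A−BK) = [13.6180 5.7515; 5.7515 9.1293]
tr(P') = 22.7473

-0.3711 0.1565 -0.3139 0.1438


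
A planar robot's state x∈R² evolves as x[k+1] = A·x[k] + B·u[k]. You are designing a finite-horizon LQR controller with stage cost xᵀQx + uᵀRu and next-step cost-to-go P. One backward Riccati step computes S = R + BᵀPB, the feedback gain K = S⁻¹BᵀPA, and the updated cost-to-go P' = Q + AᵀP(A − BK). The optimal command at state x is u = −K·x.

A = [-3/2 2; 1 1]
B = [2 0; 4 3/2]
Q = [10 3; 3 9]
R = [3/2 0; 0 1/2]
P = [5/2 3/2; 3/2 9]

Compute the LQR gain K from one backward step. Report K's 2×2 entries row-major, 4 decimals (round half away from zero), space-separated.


-0.4148 0.7036 1.6575 -1.1162

BᵀP = [11.0000 39.0000; 2.2500 13.5000]
S = R + BᵀPB = [3/2 0; 0 1/2] + [178.0000 58.5000; 58.5000 20.2500] = [179.5000 58.5000; 58.5000 20.7500]
BᵀPA = [22.5000 61.0000; 10.1250 18.0000]
K = S⁻¹·BᵀPA = [-0.4148 0.7036; 1.6575 -1.1162]
A−BK = [-0.6703 0.5928; 0.1731 -0.1401]
AᵀP(A−BK) = [2.6767 -2.2798; -2.2798 2.1716]
P' = Q + AᵀP(A−BK) = [12.6767 0.7202; 0.7202 11.1716]
tr(P') = 23.8483


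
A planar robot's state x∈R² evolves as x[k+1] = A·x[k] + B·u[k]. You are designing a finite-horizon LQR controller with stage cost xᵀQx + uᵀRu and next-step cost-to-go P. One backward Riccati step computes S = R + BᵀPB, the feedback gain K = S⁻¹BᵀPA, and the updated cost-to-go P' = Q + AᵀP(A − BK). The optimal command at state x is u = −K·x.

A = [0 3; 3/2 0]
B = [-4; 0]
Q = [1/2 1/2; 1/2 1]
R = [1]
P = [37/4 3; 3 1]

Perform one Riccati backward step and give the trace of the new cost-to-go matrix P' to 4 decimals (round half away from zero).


2.1342

BᵀP = [-37.0000 -12.0000]
S = R + BᵀPB = [1] + [148.0000] = [149.0000]
BᵀPA = [-18.0000 -111.0000]
K = S⁻¹·BᵀPA = [-0.1208 -0.7450]
A−BK = [-0.4832 0.0201; 1.5000 0.0000]
AᵀP(A−BK) = [0.0755 0.0906; 0.0906 0.5587]
P' = Q + AᵀP(A−BK) = [0.5755 0.5906; 0.5906 1.5587]
tr(P') = 2.1342


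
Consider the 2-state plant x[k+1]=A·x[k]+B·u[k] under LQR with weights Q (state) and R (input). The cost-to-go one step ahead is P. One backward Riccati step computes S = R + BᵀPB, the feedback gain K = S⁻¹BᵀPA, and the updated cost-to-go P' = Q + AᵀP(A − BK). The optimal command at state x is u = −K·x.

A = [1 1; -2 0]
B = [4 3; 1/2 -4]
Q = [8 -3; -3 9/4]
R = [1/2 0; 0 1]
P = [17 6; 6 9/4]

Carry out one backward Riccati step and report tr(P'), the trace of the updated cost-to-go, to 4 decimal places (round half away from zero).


BᵀP = [71.0000 25.1250; 27.0000 9.0000]
S = R + BᵀPB = [1/2 0; 0 1] + [296.5625 112.5000; 112.5000 45.0000] = [297.0625 112.5000; 112.5000 46.0000]
BᵀPA = [20.7500 71.0000; 9.0000 27.0000]
K = S⁻¹·BᵀPA = [-0.0575 0.2265; 0.3363 0.0329]
A−BK = [0.2212 -0.0049; -0.6261 0.0183]
AᵀP(A−BK) = [0.1666 0.0030; 0.0030 0.0268]
P' = Q + AᵀP(A−BK) = [8.1666 -2.9970; -2.9970 2.2768]
tr(P') = 10.4435

10.4435


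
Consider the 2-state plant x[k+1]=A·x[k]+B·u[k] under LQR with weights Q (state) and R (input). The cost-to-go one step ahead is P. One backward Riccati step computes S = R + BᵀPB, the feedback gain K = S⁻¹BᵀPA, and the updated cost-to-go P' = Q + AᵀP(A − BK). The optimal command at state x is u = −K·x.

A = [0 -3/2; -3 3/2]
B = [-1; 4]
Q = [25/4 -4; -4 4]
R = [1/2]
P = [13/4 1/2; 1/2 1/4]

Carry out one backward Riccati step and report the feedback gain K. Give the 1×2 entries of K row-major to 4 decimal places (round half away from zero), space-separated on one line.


BᵀP = [-1.2500 0.5000]
S = R + BᵀPB = [1/2] + [3.2500] = [3.7500]
BᵀPA = [-1.5000 2.6250]
K = S⁻¹·BᵀPA = [-0.4000 0.7000]
A−BK = [-0.4000 -0.8000; -1.4000 -1.3000]
AᵀP(A−BK) = [1.6500 2.1750; 2.1750 3.7875]
P' = Q + AᵀP(A−BK) = [7.9000 -1.8250; -1.8250 7.7875]
tr(P') = 15.6875

-0.4000 0.7000


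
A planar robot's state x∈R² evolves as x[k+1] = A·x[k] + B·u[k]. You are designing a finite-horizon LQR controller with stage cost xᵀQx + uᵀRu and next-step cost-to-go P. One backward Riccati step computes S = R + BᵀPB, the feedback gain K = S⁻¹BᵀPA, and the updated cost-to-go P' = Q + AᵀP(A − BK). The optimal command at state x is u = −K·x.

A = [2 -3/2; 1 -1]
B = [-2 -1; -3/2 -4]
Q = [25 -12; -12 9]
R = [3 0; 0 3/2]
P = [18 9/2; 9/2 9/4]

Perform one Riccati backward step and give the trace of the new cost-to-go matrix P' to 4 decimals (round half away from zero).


38.0400

BᵀP = [-42.7500 -12.3750; -36.0000 -13.5000]
S = R + BᵀPB = [3 0; 0 3/2] + [104.0625 92.2500; 92.2500 90.0000] = [107.0625 92.2500; 92.2500 91.5000]
BᵀPA = [-97.8750 76.5000; -85.5000 67.5000]
K = S⁻¹·BᵀPA = [-0.8305 0.6009; -0.0971 0.1319]
A−BK = [0.2419 -0.1663; -0.6342 0.4288]
AᵀP(A−BK) = [2.6608 -1.9110; -1.9110 1.3791]
P' = Q + AᵀP(A−BK) = [27.6608 -13.9110; -13.9110 10.3791]
tr(P') = 38.0400


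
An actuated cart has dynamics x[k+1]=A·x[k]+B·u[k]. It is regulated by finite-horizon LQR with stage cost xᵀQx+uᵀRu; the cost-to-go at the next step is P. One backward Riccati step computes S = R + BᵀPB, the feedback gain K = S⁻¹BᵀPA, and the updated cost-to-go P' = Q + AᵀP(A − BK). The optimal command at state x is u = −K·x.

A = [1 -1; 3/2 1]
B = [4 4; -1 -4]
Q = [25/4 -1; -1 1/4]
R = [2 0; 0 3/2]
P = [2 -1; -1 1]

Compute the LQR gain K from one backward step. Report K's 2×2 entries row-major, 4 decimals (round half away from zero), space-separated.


BᵀP = [9.0000 -5.0000; 12.0000 -8.0000]
S = R + BᵀPB = [2 0; 0 3/2] + [41.0000 56.0000; 56.0000 80.0000] = [43.0000 56.0000; 56.0000 81.5000]
BᵀPA = [1.5000 -14.0000; 0.0000 -20.0000]
K = S⁻¹·BᵀPA = [0.3318 -0.0570; -0.2280 -0.2062]
A−BK = [0.5848 0.0529; 0.9199 0.1180]
AᵀP(A−BK) = [0.7524 0.0855; 0.0855 0.0773]
P' = Q + AᵀP(A−BK) = [7.0024 -0.9145; -0.9145 0.3273]
tr(P') = 7.3297

0.3318 -0.0570 -0.2280 -0.2062


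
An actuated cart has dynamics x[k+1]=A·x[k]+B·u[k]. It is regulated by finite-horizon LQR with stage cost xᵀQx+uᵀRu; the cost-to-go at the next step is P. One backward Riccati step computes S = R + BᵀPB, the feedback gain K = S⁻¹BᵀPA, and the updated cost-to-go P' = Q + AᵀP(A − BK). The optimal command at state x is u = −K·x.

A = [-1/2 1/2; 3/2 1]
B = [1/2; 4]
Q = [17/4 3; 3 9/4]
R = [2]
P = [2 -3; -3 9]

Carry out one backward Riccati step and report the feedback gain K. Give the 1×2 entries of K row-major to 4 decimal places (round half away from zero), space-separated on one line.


0.4257 0.2156

BᵀP = [-11.0000 34.5000]
S = R + BᵀPB = [2] + [132.5000] = [134.5000]
BᵀPA = [57.2500 29.0000]
K = S⁻¹·BᵀPA = [0.4257 0.2156]
A−BK = [-0.7128 0.3922; -0.2026 0.1375]
AᵀP(A−BK) = [0.8815 -0.0939; -0.0939 0.2472]
P' = Q + AᵀP(A−BK) = [5.1315 2.9061; 2.9061 2.4972]
tr(P') = 7.6287


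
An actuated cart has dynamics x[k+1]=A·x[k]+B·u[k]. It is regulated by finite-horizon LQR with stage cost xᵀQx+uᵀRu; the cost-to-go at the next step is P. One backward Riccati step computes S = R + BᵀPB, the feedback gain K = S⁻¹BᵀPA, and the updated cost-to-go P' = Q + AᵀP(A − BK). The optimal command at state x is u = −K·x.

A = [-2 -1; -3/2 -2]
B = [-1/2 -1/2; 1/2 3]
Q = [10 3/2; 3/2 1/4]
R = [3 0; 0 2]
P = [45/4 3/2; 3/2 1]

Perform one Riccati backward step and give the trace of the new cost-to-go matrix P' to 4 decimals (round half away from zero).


BᵀP = [-4.8750 -0.2500; -1.1250 2.2500]
S = R + BᵀPB = [3 0; 0 2] + [2.3125 1.6875; 1.6875 7.3125] = [5.3125 1.6875; 1.6875 9.3125]
BᵀPA = [10.1250 5.3750; -1.1250 -3.3750]
K = S⁻¹·BᵀPA = [2.0630 1.1957; -0.4946 -0.5791]
A−BK = [-1.2158 -0.6917; -1.0476 -0.8606]
AᵀP(A−BK) = [34.8056 20.9920; 20.9920 12.8686]
P' = Q + AᵀP(A−BK) = [44.8056 22.4920; 22.4920 13.1186]
tr(P') = 57.9243

57.9243


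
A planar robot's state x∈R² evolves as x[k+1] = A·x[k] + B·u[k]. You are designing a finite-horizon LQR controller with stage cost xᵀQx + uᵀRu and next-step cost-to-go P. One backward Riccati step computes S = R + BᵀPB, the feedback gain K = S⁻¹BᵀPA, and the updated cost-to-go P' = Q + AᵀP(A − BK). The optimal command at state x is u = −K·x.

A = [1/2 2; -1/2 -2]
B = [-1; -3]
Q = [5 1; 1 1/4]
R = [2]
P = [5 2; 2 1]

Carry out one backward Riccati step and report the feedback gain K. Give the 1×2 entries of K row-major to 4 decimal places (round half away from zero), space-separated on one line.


-0.1071 -0.4286

BᵀP = [-11.0000 -5.0000]
S = R + BᵀPB = [2] + [26.0000] = [28.0000]
BᵀPA = [-3.0000 -12.0000]
K = S⁻¹·BᵀPA = [-0.1071 -0.4286]
A−BK = [0.3929 1.5714; -0.8214 -3.2857]
AᵀP(A−BK) = [0.1786 0.7143; 0.7143 2.8571]
P' = Q + AᵀP(A−BK) = [5.1786 1.7143; 1.7143 3.1071]
tr(P') = 8.2857


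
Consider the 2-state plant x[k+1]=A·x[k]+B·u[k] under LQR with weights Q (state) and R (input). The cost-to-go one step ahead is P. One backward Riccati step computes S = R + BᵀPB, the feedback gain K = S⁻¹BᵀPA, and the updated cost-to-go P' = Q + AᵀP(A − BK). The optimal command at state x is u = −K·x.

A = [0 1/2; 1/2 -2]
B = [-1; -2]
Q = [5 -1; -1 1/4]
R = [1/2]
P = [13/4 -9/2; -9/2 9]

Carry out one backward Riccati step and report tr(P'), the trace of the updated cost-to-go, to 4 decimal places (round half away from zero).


10.1825

BᵀP = [5.7500 -13.5000]
S = R + BᵀPB = [1/2] + [21.2500] = [21.7500]
BᵀPA = [-6.7500 29.8750]
K = S⁻¹·BᵀPA = [-0.3103 1.3736]
A−BK = [-0.3103 1.8736; -0.1207 0.7471]
AᵀP(A−BK) = [0.1552 -0.8534; -0.8534 4.7773]
P' = Q + AᵀP(A−BK) = [5.1552 -1.8534; -1.8534 5.0273]
tr(P') = 10.1825


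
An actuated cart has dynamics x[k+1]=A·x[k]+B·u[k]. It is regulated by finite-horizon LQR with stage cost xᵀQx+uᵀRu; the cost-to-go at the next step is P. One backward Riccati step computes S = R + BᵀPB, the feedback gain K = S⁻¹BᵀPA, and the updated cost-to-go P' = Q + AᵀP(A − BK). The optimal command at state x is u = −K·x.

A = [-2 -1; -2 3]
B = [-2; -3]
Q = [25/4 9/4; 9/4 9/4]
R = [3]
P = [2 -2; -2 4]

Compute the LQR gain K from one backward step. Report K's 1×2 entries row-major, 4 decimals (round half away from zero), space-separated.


0.5217 -1.1304

BᵀP = [2.0000 -8.0000]
S = R + BᵀPB = [3] + [20.0000] = [23.0000]
BᵀPA = [12.0000 -26.0000]
K = S⁻¹·BᵀPA = [0.5217 -1.1304]
A−BK = [-0.9565 -3.2609; -0.4348 -0.3913]
AᵀP(A−BK) = [1.7391 1.5652; 1.5652 20.6087]
P' = Q + AᵀP(A−BK) = [7.9891 3.8152; 3.8152 22.8587]
tr(P') = 30.8478


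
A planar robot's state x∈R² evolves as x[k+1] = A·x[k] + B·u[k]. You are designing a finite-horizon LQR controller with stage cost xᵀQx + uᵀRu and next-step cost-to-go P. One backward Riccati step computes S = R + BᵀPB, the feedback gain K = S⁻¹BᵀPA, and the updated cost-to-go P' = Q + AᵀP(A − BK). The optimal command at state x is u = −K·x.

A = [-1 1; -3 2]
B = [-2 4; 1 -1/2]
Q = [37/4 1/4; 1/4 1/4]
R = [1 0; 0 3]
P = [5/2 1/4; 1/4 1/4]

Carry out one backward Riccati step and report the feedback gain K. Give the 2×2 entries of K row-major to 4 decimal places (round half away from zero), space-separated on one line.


BᵀP = [-4.7500 -0.2500; 9.8750 0.8750]
S = R + BᵀPB = [1 0; 0 3] + [9.2500 -18.8750; -18.8750 39.0625] = [10.2500 -18.8750; -18.8750 42.0625]
BᵀPA = [5.5000 -5.2500; -12.5000 11.6250]
K = S⁻¹·BᵀPA = [-0.0614 -0.0188; -0.3247 0.2679]
A−BK = [0.1761 -0.1093; -3.1010 2.1528]
AᵀP(A−BK) = [2.5286 -1.7974; -1.7974 1.2865]
P' = Q + AᵀP(A−BK) = [11.7786 -1.5474; -1.5474 1.5365]
tr(P') = 13.3151

-0.0614 -0.0188 -0.3247 0.2679


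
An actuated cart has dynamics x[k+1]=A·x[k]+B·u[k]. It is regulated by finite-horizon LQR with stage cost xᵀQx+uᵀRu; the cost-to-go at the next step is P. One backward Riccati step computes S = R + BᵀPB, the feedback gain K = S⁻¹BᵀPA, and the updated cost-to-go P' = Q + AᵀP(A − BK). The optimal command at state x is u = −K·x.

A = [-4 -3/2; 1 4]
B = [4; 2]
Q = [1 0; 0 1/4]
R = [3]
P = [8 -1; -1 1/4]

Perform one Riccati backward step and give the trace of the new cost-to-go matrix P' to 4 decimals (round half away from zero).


10.0065

BᵀP = [30.0000 -3.5000]
S = R + BᵀPB = [3] + [113.0000] = [116.0000]
BᵀPA = [-123.5000 -59.0000]
K = S⁻¹·BᵀPA = [-1.0647 -0.5086]
A−BK = [0.2586 0.5345; 3.1293 5.0172]
AᵀP(A−BK) = [4.7651 3.6853; 3.6853 3.9914]
P' = Q + AᵀP(A−BK) = [5.7651 3.6853; 3.6853 4.2414]
tr(P') = 10.0065


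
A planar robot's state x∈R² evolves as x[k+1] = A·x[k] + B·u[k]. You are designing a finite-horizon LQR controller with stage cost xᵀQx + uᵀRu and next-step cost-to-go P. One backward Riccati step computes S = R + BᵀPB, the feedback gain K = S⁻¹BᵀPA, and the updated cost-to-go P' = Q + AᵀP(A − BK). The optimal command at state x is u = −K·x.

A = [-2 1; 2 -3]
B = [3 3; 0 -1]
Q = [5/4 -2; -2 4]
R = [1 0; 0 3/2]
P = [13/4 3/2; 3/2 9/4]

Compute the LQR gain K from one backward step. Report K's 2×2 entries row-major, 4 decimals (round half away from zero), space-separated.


BᵀP = [9.7500 4.5000; 8.2500 2.2500]
S = R + BᵀPB = [1 0; 0 3/2] + [29.2500 24.7500; 24.7500 22.5000] = [30.2500 24.7500; 24.7500 24.0000]
BᵀPA = [-10.5000 -3.7500; -12.0000 1.5000]
K = S⁻¹·BᵀPA = [0.3967 -1.1207; -0.9091 1.2182]
A−BK = [-0.4628 0.7074; 1.0909 -1.7818]
AᵀP(A−BK) = [3.2562 -5.1488; -5.1488 8.4702]
P' = Q + AᵀP(A−BK) = [4.5062 -7.1488; -7.1488 12.4702]
tr(P') = 16.9764

0.3967 -1.1207 -0.9091 1.2182


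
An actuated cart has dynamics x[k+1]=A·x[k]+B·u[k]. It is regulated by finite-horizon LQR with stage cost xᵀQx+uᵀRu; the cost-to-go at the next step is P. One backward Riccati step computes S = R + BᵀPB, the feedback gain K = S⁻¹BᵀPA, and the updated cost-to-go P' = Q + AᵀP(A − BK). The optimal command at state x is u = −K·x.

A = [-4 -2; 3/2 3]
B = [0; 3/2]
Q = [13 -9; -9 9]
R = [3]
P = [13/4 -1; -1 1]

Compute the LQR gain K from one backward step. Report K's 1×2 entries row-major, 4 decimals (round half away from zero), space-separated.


1.5714 1.4286

BᵀP = [-1.5000 1.5000]
S = R + BᵀPB = [3] + [2.2500] = [5.2500]
BᵀPA = [8.2500 7.5000]
K = S⁻¹·BᵀPA = [1.5714 1.4286]
A−BK = [-4.0000 -2.0000; -0.8571 0.8571]
AᵀP(A−BK) = [53.2857 33.7143; 33.7143 23.2857]
P' = Q + AᵀP(A−BK) = [66.2857 24.7143; 24.7143 32.2857]
tr(P') = 98.5714


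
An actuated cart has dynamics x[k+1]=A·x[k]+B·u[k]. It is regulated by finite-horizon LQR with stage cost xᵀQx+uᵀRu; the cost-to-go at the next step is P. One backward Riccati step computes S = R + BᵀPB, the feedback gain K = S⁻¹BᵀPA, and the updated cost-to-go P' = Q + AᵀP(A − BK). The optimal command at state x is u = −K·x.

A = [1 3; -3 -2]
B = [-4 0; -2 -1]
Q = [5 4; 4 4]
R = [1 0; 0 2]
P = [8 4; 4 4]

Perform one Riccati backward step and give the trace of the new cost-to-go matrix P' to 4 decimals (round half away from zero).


27.9145

BᵀP = [-40.0000 -24.0000; -4.0000 -4.0000]
S = R + BᵀPB = [1 0; 0 2] + [208.0000 24.0000; 24.0000 4.0000] = [209.0000 24.0000; 24.0000 6.0000]
BᵀPA = [32.0000 -72.0000; 8.0000 -4.0000]
K = S⁻¹·BᵀPA = [0.0000 -0.4956; 1.3333 1.3156]
A−BK = [1.0000 1.0177; -1.6667 -1.6755]
AᵀP(A−BK) = [9.3333 9.3333; 9.3333 9.5811]
P' = Q + AᵀP(A−BK) = [14.3333 13.3333; 13.3333 13.5811]
tr(P') = 27.9145


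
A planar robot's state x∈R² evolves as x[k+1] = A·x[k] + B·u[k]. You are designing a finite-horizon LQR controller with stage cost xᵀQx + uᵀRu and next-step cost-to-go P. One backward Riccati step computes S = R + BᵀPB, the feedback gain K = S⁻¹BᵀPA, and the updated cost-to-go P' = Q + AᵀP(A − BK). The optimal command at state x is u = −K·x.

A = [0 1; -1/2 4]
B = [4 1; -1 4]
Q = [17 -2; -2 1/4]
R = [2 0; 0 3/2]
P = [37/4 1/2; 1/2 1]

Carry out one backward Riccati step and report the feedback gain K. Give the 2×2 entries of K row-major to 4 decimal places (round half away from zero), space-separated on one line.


BᵀP = [36.5000 1.0000; 11.2500 4.5000]
S = R + BᵀPB = [2 0; 0 3/2] + [145.0000 40.5000; 40.5000 29.2500] = [147.0000 40.5000; 40.5000 30.7500]
BᵀPA = [-0.5000 40.5000; -2.2500 29.2500]
K = S⁻¹·BᵀPA = [0.0263 0.0211; -0.1078 0.9234]
A−BK = [0.0026 -0.0078; -0.0424 0.3273]
AᵀP(A−BK) = [0.0206 -0.1617; -0.1617 1.3852]
P' = Q + AᵀP(A−BK) = [17.0206 -2.1617; -2.1617 1.6352]
tr(P') = 18.6557

0.0263 0.0211 -0.1078 0.9234


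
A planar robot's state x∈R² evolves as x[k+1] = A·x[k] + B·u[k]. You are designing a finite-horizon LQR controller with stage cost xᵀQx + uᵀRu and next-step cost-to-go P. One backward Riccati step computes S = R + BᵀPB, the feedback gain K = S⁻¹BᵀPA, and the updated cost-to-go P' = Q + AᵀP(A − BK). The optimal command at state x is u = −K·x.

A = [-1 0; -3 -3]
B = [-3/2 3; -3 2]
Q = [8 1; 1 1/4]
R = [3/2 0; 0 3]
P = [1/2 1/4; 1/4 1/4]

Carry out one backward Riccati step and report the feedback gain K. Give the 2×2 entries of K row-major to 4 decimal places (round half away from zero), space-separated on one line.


BᵀP = [-1.5000 -1.1250; 2.0000 1.2500]
S = R + BᵀPB = [3/2 0; 0 3] + [5.6250 -6.7500; -6.7500 8.5000] = [7.1250 -6.7500; -6.7500 11.5000]
BᵀPA = [4.8750 3.3750; -5.7500 -3.7500]
K = S⁻¹·BᵀPA = [0.4742 0.3711; -0.2216 -0.1082]
A−BK = [0.3763 0.8814; -1.1340 -1.6701]
AᵀP(A−BK) = [0.6637 0.5683; 0.5683 0.5915]
P' = Q + AᵀP(A−BK) = [8.6637 1.5683; 1.5683 0.8415]
tr(P') = 9.5052

0.4742 0.3711 -0.2216 -0.1082


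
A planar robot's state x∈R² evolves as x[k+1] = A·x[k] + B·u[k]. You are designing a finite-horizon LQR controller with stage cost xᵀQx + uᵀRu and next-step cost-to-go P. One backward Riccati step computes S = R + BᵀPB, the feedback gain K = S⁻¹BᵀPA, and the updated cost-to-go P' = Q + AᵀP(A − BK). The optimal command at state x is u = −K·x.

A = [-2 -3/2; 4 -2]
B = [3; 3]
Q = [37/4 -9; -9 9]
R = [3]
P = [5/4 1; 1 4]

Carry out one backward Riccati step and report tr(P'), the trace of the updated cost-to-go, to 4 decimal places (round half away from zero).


BᵀP = [6.7500 15.0000]
S = R + BᵀPB = [3] + [65.2500] = [68.2500]
BᵀPA = [46.5000 -40.1250]
K = S⁻¹·BᵀPA = [0.6813 -0.5879]
A−BK = [-4.0440 0.2637; 1.9560 -0.2363]
AᵀP(A−BK) = [21.3187 -2.9121; -2.9121 1.2225]
P' = Q + AᵀP(A−BK) = [30.5687 -11.9121; -11.9121 10.2225]
tr(P') = 40.7912

40.7912


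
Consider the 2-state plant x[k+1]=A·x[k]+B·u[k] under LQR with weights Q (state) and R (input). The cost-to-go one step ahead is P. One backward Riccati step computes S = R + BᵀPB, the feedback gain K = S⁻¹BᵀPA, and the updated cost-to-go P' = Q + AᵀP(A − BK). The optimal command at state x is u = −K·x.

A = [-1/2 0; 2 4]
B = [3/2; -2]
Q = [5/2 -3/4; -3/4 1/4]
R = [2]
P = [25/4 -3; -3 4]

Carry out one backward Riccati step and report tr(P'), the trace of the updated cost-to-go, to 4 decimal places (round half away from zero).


BᵀP = [15.3750 -12.5000]
S = R + BᵀPB = [2] + [48.0625] = [50.0625]
BᵀPA = [-32.6875 -50.0000]
K = S⁻¹·BᵀPA = [-0.6529 -0.9988]
A−BK = [0.4794 1.4981; 0.6941 2.0025]
AᵀP(A−BK) = [2.2197 5.3533; 5.3533 14.0624]
P' = Q + AᵀP(A−BK) = [4.7197 4.6033; 4.6033 14.3124]
tr(P') = 19.0321

19.0321


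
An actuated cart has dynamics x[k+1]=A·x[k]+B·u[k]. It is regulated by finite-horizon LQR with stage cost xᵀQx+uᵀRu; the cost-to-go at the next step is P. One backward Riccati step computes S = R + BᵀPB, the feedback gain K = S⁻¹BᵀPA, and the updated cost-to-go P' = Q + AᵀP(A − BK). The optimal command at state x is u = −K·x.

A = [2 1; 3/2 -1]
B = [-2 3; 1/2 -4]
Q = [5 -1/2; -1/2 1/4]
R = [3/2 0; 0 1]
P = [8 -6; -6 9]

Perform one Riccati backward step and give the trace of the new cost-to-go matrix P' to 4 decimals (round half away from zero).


BᵀP = [-19.0000 16.5000; 48.0000 -54.0000]
S = R + BᵀPB = [3/2 0; 0 1] + [46.2500 -123.0000; -123.0000 360.0000] = [47.7500 -123.0000; -123.0000 361.0000]
BᵀPA = [-13.2500 -35.5000; 15.0000 102.0000]
K = S⁻¹·BᵀPA = [-1.3934 -0.1278; -0.4332 0.2390]
A−BK = [0.5129 0.0274; 0.4639 0.0199]
AᵀP(A−BK) = [4.2859 0.2216; 0.2216 0.0846]
P' = Q + AᵀP(A−BK) = [9.2859 -0.2784; -0.2784 0.3346]
tr(P') = 9.6205

9.6205


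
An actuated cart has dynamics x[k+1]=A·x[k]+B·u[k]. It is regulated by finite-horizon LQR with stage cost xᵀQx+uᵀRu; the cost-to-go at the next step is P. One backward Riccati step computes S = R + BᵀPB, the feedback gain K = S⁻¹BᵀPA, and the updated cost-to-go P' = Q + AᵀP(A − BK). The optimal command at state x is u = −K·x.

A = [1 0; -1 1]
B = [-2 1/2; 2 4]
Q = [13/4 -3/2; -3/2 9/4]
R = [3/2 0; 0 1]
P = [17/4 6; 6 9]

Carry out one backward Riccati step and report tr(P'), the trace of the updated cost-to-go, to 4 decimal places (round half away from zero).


BᵀP = [3.5000 6.0000; 26.1250 39.0000]
S = R + BᵀPB = [3/2 0; 0 1] + [5.0000 25.7500; 25.7500 169.0625] = [6.5000 25.7500; 25.7500 170.0625]
BᵀPA = [-2.5000 6.0000; -12.8750 39.0000]
K = S⁻¹·BᵀPA = [-0.2117 0.0365; -0.0437 0.2238]
A−BK = [0.5985 -0.0390; -0.4020 0.0319]
AᵀP(A−BK) = [0.1587 -0.0273; -0.0273 0.0528]
P' = Q + AᵀP(A−BK) = [3.4087 -1.5273; -1.5273 2.3028]
tr(P') = 5.7115

5.7115


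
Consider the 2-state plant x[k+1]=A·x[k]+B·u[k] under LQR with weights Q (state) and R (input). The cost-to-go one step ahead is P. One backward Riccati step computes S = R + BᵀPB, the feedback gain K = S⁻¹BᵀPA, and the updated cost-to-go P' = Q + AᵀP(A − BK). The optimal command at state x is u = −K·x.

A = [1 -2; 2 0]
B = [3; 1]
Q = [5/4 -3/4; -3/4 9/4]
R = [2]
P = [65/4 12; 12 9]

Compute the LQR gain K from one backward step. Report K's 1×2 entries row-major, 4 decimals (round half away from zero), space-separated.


0.6576 -0.5300

BᵀP = [60.7500 45.0000]
S = R + BᵀPB = [2] + [227.2500] = [229.2500]
BᵀPA = [150.7500 -121.5000]
K = S⁻¹·BᵀPA = [0.6576 -0.5300]
A−BK = [-0.9727 -0.4100; 1.3424 0.5300]
AᵀP(A−BK) = [1.1200 -0.6041; -0.6041 0.6063]
P' = Q + AᵀP(A−BK) = [2.3700 -1.3541; -1.3541 2.8563]
tr(P') = 5.2263


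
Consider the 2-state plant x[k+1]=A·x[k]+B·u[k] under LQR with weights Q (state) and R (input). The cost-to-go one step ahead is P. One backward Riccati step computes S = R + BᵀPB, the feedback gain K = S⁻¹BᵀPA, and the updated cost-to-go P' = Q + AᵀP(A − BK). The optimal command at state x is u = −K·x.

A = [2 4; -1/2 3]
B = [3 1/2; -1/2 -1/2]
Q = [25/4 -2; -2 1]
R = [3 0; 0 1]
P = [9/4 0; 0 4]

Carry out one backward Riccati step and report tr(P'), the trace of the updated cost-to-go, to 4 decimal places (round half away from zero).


46.3939

BᵀP = [6.7500 -2.0000; 1.1250 -2.0000]
S = R + BᵀPB = [3 0; 0 1] + [21.2500 4.3750; 4.3750 1.5625] = [24.2500 4.3750; 4.3750 2.5625]
BᵀPA = [14.5000 21.0000; 3.2500 -1.5000]
K = S⁻¹·BᵀPA = [0.5334 1.4041; 0.3576 -2.9826]
A−BK = [0.2209 1.2791; -0.0545 2.2108]
AᵀP(A−BK) = [1.1032 1.3343; 1.3343 38.0407]
P' = Q + AᵀP(A−BK) = [7.3532 -0.6657; -0.6657 39.0407]
tr(P') = 46.3939


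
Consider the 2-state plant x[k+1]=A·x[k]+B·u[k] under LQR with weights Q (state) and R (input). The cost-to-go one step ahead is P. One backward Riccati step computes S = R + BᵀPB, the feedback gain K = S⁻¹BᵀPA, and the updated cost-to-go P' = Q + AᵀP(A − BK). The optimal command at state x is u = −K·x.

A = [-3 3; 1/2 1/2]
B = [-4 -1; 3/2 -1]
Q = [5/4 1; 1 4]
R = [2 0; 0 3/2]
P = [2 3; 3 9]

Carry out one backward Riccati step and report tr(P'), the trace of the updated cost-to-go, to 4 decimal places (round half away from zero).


BᵀP = [-3.5000 1.5000; -5.0000 -12.0000]
S = R + BᵀPB = [2 0; 0 3/2] + [16.2500 2.0000; 2.0000 17.0000] = [18.2500 2.0000; 2.0000 18.5000]
BᵀPA = [11.2500 -9.7500; 9.0000 -21.0000]
K = S⁻¹·BᵀPA = [0.5699 -0.4148; 0.4249 -1.0903]
A−BK = [-0.2956 0.2507; 0.0701 0.0318]
AᵀP(A−BK) = [1.0150 -1.2713; -1.2713 2.3099]
P' = Q + AᵀP(A−BK) = [2.2650 -0.2713; -0.2713 6.3099]
tr(P') = 8.5748

8.5748


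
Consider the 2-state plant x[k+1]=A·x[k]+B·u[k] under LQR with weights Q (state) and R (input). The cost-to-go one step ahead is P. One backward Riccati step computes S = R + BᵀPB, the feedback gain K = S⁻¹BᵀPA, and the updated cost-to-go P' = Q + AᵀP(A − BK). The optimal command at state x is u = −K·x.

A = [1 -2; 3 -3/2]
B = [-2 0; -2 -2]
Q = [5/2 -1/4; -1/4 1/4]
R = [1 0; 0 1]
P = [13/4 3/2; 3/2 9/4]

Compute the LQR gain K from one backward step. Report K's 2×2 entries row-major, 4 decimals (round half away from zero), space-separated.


BᵀP = [-9.5000 -7.5000; -3.0000 -4.5000]
S = R + BᵀPB = [1 0; 0 1] + [34.0000 15.0000; 15.0000 9.0000] = [35.0000 15.0000; 15.0000 10.0000]
BᵀPA = [-32.0000 30.2500; -16.5000 12.7500]
K = S⁻¹·BᵀPA = [-0.5800 0.8900; -0.7800 -0.0600]
A−BK = [-0.1600 -0.2200; 0.2800 0.1600]
AᵀP(A−BK) = [1.0700 -0.3850; -0.3850 0.9050]
P' = Q + AᵀP(A−BK) = [3.5700 -0.6350; -0.6350 1.1550]
tr(P') = 4.7250

-0.5800 0.8900 -0.7800 -0.0600


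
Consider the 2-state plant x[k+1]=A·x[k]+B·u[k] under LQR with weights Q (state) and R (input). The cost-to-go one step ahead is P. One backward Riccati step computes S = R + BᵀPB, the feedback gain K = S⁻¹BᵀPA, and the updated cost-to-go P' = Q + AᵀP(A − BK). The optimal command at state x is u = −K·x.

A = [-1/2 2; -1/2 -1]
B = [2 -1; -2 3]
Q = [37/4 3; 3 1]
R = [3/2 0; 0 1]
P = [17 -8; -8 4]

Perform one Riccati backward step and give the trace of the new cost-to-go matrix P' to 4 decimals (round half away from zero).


11.2469

BᵀP = [50.0000 -24.0000; -41.0000 20.0000]
S = R + BᵀPB = [3/2 0; 0 1] + [148.0000 -122.0000; -122.0000 101.0000] = [149.5000 -122.0000; -122.0000 102.0000]
BᵀPA = [-13.0000 124.0000; 10.5000 -102.0000]
K = S⁻¹·BᵀPA = [-0.1233 0.5589; -0.0445 -0.3315]
A−BK = [-0.2979 0.5507; -0.6130 1.1123]
AᵀP(A−BK) = [0.1147 -0.2534; -0.2534 0.8822]
P' = Q + AᵀP(A−BK) = [9.3647 2.7466; 2.7466 1.8822]
tr(P') = 11.2469


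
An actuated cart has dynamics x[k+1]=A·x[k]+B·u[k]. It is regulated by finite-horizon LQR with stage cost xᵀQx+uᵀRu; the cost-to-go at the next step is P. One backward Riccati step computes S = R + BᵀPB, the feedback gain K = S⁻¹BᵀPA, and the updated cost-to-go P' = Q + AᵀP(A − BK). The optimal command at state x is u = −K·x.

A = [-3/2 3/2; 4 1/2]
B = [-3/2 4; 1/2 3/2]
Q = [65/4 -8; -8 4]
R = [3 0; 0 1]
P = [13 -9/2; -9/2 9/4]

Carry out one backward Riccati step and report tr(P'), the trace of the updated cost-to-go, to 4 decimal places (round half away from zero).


BᵀP = [-21.7500 7.8750; 45.2500 -14.6250]
S = R + BᵀPB = [3 0; 0 1] + [36.5625 -75.1875; -75.1875 159.0625] = [39.5625 -75.1875; -75.1875 160.0625]
BᵀPA = [64.1250 -28.6875; -126.3750 60.5625]
K = S⁻¹·BᵀPA = [1.1220 -0.0563; -0.2625 0.3519]
A−BK = [1.2330 0.0079; 3.8327 0.0003]
AᵀP(A−BK) = [14.1297 -0.2906; -0.2906 0.1341]
P' = Q + AᵀP(A−BK) = [30.3797 -8.2906; -8.2906 4.1341]
tr(P') = 34.5139

34.5139


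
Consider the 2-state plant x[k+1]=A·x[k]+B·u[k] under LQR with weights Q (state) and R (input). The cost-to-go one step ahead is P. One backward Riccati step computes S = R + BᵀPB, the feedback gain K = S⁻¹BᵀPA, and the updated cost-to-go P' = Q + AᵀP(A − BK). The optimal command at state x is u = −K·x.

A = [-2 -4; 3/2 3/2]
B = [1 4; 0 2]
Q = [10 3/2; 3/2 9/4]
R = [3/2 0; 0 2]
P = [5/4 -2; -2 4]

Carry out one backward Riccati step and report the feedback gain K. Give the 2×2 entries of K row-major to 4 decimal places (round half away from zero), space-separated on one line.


BᵀP = [1.2500 -2.0000; 1.0000 0.0000]
S = R + BᵀPB = [3/2 0; 0 2] + [1.2500 1.0000; 1.0000 4.0000] = [2.7500 1.0000; 1.0000 6.0000]
BᵀPA = [-5.5000 -8.0000; -2.0000 -4.0000]
K = S⁻¹·BᵀPA = [-2.0000 -2.8387; 0.0000 -0.1935]
A−BK = [0.0000 -0.3871; 1.5000 1.8871]
AᵀP(A−BK) = [15.0000 21.0000; 21.0000 29.5161]
P' = Q + AᵀP(A−BK) = [25.0000 22.5000; 22.5000 31.7661]
tr(P') = 56.7661

-2.0000 -2.8387 0.0000 -0.1935
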